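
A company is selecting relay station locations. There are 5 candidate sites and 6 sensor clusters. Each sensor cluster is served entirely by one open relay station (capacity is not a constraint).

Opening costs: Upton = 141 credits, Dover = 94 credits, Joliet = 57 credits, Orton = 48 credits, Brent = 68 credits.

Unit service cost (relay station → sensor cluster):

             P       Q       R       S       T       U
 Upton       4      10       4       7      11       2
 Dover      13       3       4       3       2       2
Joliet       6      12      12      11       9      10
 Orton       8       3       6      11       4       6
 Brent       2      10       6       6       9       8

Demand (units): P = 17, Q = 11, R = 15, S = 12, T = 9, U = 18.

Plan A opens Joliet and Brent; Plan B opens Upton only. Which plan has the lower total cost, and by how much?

Plan A: {Joliet, Brent}: P→Brent 2·17=34, Q→Brent 10·11=110, R→Brent 6·15=90, S→Brent 6·12=72, T→Joliet 9·9=81, U→Brent 8·18=144. Service 531; fixed 125; total 656.
Plan B: {Upton}: P→Upton 4·17=68, Q→Upton 10·11=110, R→Upton 4·15=60, S→Upton 7·12=84, T→Upton 11·9=99, U→Upton 2·18=36. Service 457; fixed 141; total 598.
Difference: |656 − 598| = 58.

Plan B is cheaper by 58.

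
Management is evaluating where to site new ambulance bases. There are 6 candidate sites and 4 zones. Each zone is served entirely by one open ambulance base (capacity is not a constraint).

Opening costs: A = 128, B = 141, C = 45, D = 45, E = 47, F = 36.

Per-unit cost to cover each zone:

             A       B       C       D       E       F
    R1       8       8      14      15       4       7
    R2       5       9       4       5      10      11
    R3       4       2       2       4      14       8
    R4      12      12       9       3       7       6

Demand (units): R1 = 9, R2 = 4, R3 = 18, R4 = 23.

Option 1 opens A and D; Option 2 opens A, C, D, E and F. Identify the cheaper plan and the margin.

Option 1 is cheaper by 52.

Option 1: {A, D}: R1→A 8·9=72, R2→A 5·4=20, R3→A 4·18=72, R4→D 3·23=69. Service 233; fixed 173; total 406.
Option 2: {A, C, D, E, F}: R1→E 4·9=36, R2→C 4·4=16, R3→C 2·18=36, R4→D 3·23=69. Service 157; fixed 301; total 458.
Difference: |406 − 458| = 52.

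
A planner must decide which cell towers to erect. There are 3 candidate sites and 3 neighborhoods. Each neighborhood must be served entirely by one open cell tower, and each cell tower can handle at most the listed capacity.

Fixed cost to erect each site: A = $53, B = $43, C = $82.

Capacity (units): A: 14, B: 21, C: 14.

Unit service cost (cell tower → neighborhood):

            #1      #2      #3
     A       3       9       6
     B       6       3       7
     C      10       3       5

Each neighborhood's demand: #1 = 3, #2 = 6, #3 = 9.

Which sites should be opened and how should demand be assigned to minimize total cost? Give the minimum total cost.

Minimum total cost: 142

Open {B}: #1→B 6·3=18, #2→B 3·6=18, #3→B 7·9=63.
Loads: B carries 18/21. Service 99; fixed 43; total 142.
Next best feasible plan costs 177.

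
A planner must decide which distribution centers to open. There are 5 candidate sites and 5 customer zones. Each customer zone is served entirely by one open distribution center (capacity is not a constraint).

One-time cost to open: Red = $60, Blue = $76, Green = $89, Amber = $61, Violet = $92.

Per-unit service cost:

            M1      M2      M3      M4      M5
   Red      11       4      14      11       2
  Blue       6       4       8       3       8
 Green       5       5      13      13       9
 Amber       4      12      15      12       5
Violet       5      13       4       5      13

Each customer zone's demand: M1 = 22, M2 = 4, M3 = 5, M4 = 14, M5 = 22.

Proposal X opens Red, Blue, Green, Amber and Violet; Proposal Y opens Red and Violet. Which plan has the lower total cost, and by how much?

Proposal X: {Red, Blue, Green, Amber, Violet}: M1→Amber 4·22=88, M2→Red 4·4=16, M3→Violet 4·5=20, M4→Blue 3·14=42, M5→Red 2·22=44. Service 210; fixed 378; total 588.
Proposal Y: {Red, Violet}: M1→Violet 5·22=110, M2→Red 4·4=16, M3→Violet 4·5=20, M4→Violet 5·14=70, M5→Red 2·22=44. Service 260; fixed 152; total 412.
Difference: |588 − 412| = 176.

Proposal Y is cheaper by 176.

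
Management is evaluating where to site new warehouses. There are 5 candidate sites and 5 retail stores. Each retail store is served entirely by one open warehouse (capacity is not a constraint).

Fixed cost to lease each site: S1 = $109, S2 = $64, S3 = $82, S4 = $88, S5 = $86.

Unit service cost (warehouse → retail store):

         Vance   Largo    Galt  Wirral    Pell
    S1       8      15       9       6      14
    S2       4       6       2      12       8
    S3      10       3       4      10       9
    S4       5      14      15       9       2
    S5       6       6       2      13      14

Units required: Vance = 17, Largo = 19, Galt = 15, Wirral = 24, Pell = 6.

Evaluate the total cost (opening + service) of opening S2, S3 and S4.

Each retail store is assigned to its cheapest site among the open ones.
{S2, S3, S4}: Vance→S2 4·17=68, Largo→S3 3·19=57, Galt→S2 2·15=30, Wirral→S4 9·24=216, Pell→S4 2·6=12. Service 383; fixed 234; total 617.

Total cost: 617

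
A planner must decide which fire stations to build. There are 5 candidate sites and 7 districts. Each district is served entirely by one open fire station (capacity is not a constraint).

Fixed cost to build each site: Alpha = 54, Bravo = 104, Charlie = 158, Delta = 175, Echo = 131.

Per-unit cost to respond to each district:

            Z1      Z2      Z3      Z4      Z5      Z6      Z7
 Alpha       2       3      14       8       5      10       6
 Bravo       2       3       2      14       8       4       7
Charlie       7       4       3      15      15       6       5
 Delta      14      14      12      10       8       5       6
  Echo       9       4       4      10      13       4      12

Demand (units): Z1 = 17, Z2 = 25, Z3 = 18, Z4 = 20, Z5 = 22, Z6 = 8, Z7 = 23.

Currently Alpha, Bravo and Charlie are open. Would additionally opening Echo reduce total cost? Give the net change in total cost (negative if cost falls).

Current service cost with {Alpha, Bravo, Charlie}: 562.
Adding Echo: each district re-picks its cheapest; new service cost 562, saving 0.
Extra fixed cost: 131. Net change = 131 − 0 = 131.
(Totals: 878 → 1009.)

No — net change +131 (cost rises by 131).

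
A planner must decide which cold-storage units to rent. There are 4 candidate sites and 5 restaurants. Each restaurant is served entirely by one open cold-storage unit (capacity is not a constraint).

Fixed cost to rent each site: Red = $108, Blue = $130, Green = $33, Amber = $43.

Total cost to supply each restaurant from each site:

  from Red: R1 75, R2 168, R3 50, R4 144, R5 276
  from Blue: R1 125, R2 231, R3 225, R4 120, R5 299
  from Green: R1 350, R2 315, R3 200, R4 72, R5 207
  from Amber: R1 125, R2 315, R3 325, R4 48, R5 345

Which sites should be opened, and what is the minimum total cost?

For any fixed open set, each restaurant goes to its cheapest open site; total = fixed + service.
{Red, Green}: R1→Red 75, R2→Red 168, R3→Red 50, R4→Green 72, R5→Green 207. Service 572; fixed 141; total 713.
{Red, Green, Amber}: R1→Red 75, R2→Red 168, R3→Red 50, R4→Amber 48, R5→Green 207. Service 548; fixed 184; total 732.
{Red, Amber}: service 617 + fixed 151 = 768
{Red, Blue, Green, Amber}: service 548 + fixed 314 = 862
(All 15 nonempty subsets were checked; Red and Green is lowest.)

Open Red and Green; minimum total cost 713.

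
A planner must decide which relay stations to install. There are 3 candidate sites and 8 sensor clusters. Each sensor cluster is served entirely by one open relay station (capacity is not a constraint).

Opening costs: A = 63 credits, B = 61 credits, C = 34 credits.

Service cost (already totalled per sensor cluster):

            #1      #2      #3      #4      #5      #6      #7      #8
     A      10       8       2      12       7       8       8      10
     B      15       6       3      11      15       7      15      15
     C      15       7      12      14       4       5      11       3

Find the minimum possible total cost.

For any fixed open set, each sensor cluster goes to its cheapest open site; total = fixed + service.
{C}: #1→C 15, #2→C 7, #3→C 12, #4→C 14, #5→C 4, #6→C 5, #7→C 11, #8→C 3. Service 71; fixed 34; total 105.
{A}: service 65 + fixed 63 = 128
{A, C}: service 51 + fixed 97 = 148
{A, B, C}: service 49 + fixed 158 = 207
No other subset beats 105.

Minimum total cost: 105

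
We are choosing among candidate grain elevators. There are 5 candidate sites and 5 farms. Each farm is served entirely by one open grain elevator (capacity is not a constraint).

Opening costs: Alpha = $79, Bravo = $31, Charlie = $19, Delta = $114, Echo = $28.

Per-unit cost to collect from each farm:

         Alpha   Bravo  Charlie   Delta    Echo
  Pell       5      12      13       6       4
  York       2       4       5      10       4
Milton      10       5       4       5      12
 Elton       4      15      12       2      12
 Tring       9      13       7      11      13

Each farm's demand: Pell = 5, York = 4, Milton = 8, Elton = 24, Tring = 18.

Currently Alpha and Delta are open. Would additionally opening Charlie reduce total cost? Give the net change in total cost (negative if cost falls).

Current service cost with {Alpha, Delta}: 283.
Adding Charlie: each farm re-picks its cheapest; new service cost 239, saving 44.
Extra fixed cost: 19. Net change = 19 − 44 = -25.
(Totals: 476 → 451.)

Yes — net change −25 (cost falls by 25).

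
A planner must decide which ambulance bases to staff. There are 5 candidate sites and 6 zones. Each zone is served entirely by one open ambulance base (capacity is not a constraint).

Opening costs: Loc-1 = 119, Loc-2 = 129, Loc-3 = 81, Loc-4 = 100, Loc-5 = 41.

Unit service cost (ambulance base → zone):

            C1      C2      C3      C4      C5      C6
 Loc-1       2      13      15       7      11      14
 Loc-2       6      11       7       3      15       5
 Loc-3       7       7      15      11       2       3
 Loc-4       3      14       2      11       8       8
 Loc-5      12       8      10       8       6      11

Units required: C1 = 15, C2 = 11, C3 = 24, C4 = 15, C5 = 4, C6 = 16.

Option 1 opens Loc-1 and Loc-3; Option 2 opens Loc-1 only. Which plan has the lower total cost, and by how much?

Option 1: {Loc-1, Loc-3}: C1→Loc-1 2·15=30, C2→Loc-3 7·11=77, C3→Loc-1 15·24=360, C4→Loc-1 7·15=105, C5→Loc-3 2·4=8, C6→Loc-3 3·16=48. Service 628; fixed 200; total 828.
Option 2: {Loc-1}: C1→Loc-1 2·15=30, C2→Loc-1 13·11=143, C3→Loc-1 15·24=360, C4→Loc-1 7·15=105, C5→Loc-1 11·4=44, C6→Loc-1 14·16=224. Service 906; fixed 119; total 1025.
Difference: |828 − 1025| = 197.

Option 1 is cheaper by 197.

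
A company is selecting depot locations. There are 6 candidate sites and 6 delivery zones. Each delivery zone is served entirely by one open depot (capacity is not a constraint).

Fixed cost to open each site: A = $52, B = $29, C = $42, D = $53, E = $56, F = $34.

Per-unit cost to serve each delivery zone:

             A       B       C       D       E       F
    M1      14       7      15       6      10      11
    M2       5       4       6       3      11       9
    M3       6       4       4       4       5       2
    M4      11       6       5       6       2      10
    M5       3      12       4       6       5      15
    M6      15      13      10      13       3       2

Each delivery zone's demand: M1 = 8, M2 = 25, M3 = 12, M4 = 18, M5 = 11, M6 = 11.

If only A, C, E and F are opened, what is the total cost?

Each delivery zone is assigned to its cheapest site among the open ones.
{A, C, E, F}: M1→E 10·8=80, M2→A 5·25=125, M3→F 2·12=24, M4→E 2·18=36, M5→A 3·11=33, M6→F 2·11=22. Service 320; fixed 184; total 504.

Total cost: 504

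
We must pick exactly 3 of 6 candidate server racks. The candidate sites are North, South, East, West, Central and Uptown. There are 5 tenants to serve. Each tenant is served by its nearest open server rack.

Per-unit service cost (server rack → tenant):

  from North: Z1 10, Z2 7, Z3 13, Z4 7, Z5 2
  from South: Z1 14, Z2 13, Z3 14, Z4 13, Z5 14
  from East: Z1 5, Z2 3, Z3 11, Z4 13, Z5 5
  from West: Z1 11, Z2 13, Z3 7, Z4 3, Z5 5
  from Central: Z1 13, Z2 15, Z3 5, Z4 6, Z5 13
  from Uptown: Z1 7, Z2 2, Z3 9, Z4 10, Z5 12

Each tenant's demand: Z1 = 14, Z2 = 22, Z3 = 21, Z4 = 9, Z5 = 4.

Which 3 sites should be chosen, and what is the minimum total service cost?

With exactly 3 open, each tenant uses its cheapest among the chosen.
{East, West, Central}: Z1→East 5·14=70, Z2→East 3·22=66, Z3→Central 5·21=105, Z4→West 3·9=27, Z5→East 5·4=20. Service cost 288.
{East, Central, Uptown}: service cost 293
{West, Central, Uptown}: service cost 294
Among all 20 size-3 choices, {East, West, Central} is lowest.

Choose East, West and Central; total service cost 288.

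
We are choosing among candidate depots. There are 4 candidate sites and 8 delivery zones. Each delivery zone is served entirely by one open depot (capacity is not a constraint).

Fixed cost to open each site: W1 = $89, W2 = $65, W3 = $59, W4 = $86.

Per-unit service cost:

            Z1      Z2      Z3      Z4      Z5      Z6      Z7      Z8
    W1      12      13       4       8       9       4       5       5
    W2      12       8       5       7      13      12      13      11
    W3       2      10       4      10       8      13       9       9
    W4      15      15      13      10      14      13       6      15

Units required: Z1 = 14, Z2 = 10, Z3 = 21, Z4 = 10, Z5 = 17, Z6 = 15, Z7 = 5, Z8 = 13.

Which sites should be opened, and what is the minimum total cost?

For any fixed open set, each delivery zone goes to its cheapest open site; total = fixed + service.
{W1, W3}: Z1→W3 2·14=28, Z2→W3 10·10=100, Z3→W1 4·21=84, Z4→W1 8·10=80, Z5→W3 8·17=136, Z6→W1 4·15=60, Z7→W1 5·5=25, Z8→W1 5·13=65. Service 578; fixed 148; total 726.
{W1, W2, W3}: service 548 + fixed 213 = 761
{W1, W3, W4}: service 578 + fixed 234 = 812
{W1, W2, W3, W4}: Z1→W3 2·14=28, Z2→W2 8·10=80, Z3→W1 4·21=84, Z4→W2 7·10=70, Z5→W3 8·17=136, Z6→W1 4·15=60, Z7→W1 5·5=25, Z8→W1 5·13=65. Service 548; fixed 299; total 847.
No other subset beats 726.

Open W1 and W3; minimum total cost 726.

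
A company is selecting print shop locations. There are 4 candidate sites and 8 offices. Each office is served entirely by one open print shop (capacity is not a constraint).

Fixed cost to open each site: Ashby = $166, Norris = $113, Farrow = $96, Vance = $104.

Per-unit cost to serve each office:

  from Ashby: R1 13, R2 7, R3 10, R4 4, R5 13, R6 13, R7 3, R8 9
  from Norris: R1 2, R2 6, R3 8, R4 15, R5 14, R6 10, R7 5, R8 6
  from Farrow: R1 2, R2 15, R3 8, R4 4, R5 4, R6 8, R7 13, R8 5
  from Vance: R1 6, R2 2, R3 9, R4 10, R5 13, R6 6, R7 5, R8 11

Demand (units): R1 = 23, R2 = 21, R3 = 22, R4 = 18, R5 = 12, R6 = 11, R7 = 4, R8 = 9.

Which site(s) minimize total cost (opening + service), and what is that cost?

Open Farrow and Vance; minimum total cost 715.

For any fixed open set, each office goes to its cheapest open site; total = fixed + service.
{Farrow, Vance}: R1→Farrow 2·23=46, R2→Vance 2·21=42, R3→Farrow 8·22=176, R4→Farrow 4·18=72, R5→Farrow 4·12=48, R6→Vance 6·11=66, R7→Vance 5·4=20, R8→Farrow 5·9=45. Service 515; fixed 200; total 715.
{Norris, Farrow, Vance}: R1→Norris 2·23=46, R2→Vance 2·21=42, R3→Norris 8·22=176, R4→Farrow 4·18=72, R5→Farrow 4·12=48, R6→Vance 6·11=66, R7→Norris 5·4=20, R8→Farrow 5·9=45. Service 515; fixed 313; total 828.
{Norris, Farrow}: service 621 + fixed 209 = 830
{Ashby, Norris, Farrow, Vance}: service 507 + fixed 479 = 986
(All 15 nonempty subsets were checked; Farrow and Vance is lowest.)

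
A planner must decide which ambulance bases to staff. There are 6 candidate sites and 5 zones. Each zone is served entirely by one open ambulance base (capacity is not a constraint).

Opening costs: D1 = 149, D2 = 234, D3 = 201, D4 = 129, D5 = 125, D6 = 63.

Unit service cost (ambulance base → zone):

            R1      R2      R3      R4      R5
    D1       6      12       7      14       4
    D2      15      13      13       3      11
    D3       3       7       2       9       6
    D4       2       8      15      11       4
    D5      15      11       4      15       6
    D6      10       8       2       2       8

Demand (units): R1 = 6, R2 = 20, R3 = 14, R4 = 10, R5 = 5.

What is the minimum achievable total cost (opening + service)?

For any fixed open set, each zone goes to its cheapest open site; total = fixed + service.
{D6}: R1→D6 10·6=60, R2→D6 8·20=160, R3→D6 2·14=28, R4→D6 2·10=20, R5→D6 8·5=40. Service 308; fixed 63; total 371.
{D4, D6}: service 240 + fixed 192 = 432
{D1, D6}: service 264 + fixed 212 = 476
{D1, D2, D3, D4, D5, D6}: service 220 + fixed 901 = 1121
No other subset beats 371.

Minimum total cost: 371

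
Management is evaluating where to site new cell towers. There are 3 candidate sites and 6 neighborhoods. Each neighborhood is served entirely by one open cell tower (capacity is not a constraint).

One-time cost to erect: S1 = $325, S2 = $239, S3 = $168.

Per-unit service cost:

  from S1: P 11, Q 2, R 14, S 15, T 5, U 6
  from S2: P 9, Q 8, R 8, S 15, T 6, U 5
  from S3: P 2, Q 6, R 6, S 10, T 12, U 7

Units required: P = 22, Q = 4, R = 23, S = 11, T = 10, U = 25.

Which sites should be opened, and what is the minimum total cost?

For any fixed open set, each neighborhood goes to its cheapest open site; total = fixed + service.
{S3}: P→S3 2·22=44, Q→S3 6·4=24, R→S3 6·23=138, S→S3 10·11=110, T→S3 12·10=120, U→S3 7·25=175. Service 611; fixed 168; total 779.
{S2, S3}: service 501 + fixed 407 = 908
{S1, S3}: service 500 + fixed 493 = 993
{S1, S2, S3}: service 475 + fixed 732 = 1207
(All 7 nonempty subsets were checked; S3 only is lowest.)

Open S3 only; minimum total cost 779.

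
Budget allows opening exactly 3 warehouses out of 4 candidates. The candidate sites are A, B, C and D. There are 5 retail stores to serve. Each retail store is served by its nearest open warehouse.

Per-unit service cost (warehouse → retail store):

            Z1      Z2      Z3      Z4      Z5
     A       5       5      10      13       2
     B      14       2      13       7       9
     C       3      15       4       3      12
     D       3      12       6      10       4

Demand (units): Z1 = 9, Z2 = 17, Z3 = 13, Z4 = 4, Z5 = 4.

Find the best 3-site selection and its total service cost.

With exactly 3 open, each retail store uses its cheapest among the chosen.
{A, B, C}: Z1→C 3·9=27, Z2→B 2·17=34, Z3→C 4·13=52, Z4→C 3·4=12, Z5→A 2·4=8. Service cost 133.
{B, C, D}: service cost 141
{A, B, D}: service cost 175
Among all 4 size-3 choices, {A, B, C} is lowest.

Choose A, B and C; total service cost 133.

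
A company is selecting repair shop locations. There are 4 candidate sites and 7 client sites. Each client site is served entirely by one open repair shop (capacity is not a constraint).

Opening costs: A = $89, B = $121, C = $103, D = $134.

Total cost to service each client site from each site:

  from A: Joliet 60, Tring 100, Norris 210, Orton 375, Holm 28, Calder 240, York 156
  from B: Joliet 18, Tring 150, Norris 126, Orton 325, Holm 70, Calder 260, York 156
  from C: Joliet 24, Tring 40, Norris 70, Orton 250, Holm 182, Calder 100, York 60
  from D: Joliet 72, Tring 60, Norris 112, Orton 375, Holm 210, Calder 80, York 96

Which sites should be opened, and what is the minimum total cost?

Open A and C; minimum total cost 764.

For any fixed open set, each client site goes to its cheapest open site; total = fixed + service.
{A, C}: Joliet→C 24, Tring→C 40, Norris→C 70, Orton→C 250, Holm→A 28, Calder→C 100, York→C 60. Service 572; fixed 192; total 764.
{C}: service 726 + fixed 103 = 829
{B, C}: service 608 + fixed 224 = 832
{A, B, C, D}: service 546 + fixed 447 = 993
No other subset beats 764.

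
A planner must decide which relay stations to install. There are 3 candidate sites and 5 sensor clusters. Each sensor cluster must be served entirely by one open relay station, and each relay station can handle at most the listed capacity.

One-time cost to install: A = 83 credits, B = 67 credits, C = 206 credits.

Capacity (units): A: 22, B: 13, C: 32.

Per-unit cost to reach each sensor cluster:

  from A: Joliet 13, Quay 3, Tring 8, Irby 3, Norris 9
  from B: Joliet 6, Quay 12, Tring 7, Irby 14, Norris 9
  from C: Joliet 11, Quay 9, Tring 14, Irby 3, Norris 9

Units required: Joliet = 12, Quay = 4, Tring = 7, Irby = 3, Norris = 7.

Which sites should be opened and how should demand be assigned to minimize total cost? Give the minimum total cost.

Minimum total cost: 362

Open {A, B}: Joliet→B 6·12=72, Quay→A 3·4=12, Tring→A 8·7=56, Irby→A 3·3=9, Norris→A 9·7=63.
Loads: A carries 21/22, B carries 12/13. Service 212; fixed 150; total 362.
Next best feasible plan costs 475.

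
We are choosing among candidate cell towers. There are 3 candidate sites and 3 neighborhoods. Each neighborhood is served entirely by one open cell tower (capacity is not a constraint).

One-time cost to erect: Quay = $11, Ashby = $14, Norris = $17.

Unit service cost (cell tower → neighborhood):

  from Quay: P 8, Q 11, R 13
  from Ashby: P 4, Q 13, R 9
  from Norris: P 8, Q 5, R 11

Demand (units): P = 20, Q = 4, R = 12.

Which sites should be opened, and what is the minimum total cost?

For any fixed open set, each neighborhood goes to its cheapest open site; total = fixed + service.
{Ashby, Norris}: P→Ashby 4·20=80, Q→Norris 5·4=20, R→Ashby 9·12=108. Service 208; fixed 31; total 239.
{Quay, Ashby, Norris}: service 208 + fixed 42 = 250
{Ashby}: service 240 + fixed 14 = 254
{Quay}: service 360 + fixed 11 = 371
(All 7 nonempty subsets were checked; Ashby and Norris is lowest.)

Open Ashby and Norris; minimum total cost 239.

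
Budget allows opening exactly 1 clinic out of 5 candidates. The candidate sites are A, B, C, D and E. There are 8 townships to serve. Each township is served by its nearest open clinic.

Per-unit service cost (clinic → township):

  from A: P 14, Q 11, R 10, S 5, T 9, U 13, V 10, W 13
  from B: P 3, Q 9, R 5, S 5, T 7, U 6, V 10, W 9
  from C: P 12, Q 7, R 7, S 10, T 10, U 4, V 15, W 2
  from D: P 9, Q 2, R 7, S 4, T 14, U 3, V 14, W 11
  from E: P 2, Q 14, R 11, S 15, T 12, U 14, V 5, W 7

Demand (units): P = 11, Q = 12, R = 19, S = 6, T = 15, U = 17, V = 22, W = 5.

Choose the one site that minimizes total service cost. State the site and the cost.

Choose B only; total service cost 738.

With exactly 1 open, each township uses its cheapest among the chosen.
{B}: P→B 3·11=33, Q→B 9·12=108, R→B 5·19=95, S→B 5·6=30, T→B 7·15=105, U→B 6·17=102, V→B 10·22=220, W→B 9·5=45. Service cost 738.
{D}: service cost 904
{C}: service cost 967
Among all 5 size-1 choices, {B} is lowest.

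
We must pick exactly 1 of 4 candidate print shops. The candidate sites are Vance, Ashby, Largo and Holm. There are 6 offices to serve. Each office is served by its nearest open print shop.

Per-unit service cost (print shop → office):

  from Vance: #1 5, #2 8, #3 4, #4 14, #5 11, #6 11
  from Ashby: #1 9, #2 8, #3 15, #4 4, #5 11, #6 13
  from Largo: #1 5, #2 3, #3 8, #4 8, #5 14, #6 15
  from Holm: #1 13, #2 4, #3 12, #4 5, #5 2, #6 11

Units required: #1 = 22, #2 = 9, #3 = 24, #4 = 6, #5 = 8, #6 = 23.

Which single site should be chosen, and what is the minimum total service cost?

With exactly 1 open, each office uses its cheapest among the chosen.
{Vance}: #1→Vance 5·22=110, #2→Vance 8·9=72, #3→Vance 4·24=96, #4→Vance 14·6=84, #5→Vance 11·8=88, #6→Vance 11·23=253. Service cost 703.
{Largo}: service cost 834
{Holm}: service cost 909
Among all 4 size-1 choices, {Vance} is lowest.

Choose Vance only; total service cost 703.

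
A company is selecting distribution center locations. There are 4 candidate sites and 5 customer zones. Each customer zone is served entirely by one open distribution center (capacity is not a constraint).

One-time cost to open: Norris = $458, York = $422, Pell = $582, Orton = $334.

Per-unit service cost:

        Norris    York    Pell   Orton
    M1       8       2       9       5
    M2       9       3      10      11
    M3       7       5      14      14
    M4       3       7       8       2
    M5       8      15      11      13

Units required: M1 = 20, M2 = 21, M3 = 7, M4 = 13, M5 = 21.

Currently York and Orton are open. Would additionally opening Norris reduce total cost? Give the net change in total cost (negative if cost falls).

No — net change +353 (cost rises by 353).

Current service cost with {York, Orton}: 437.
Adding Norris: each customer zone re-picks its cheapest; new service cost 332, saving 105.
Extra fixed cost: 458. Net change = 458 − 105 = 353.
(Totals: 1193 → 1546.)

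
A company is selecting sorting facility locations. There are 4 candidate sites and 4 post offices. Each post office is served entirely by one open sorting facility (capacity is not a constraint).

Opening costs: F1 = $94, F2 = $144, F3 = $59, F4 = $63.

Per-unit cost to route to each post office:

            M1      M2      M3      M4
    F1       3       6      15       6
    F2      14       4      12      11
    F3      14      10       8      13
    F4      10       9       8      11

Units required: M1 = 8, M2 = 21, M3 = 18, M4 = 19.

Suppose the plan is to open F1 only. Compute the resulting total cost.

Total cost: 628

Each post office is assigned to its cheapest site among the open ones.
{F1}: M1→F1 3·8=24, M2→F1 6·21=126, M3→F1 15·18=270, M4→F1 6·19=114. Service 534; fixed 94; total 628.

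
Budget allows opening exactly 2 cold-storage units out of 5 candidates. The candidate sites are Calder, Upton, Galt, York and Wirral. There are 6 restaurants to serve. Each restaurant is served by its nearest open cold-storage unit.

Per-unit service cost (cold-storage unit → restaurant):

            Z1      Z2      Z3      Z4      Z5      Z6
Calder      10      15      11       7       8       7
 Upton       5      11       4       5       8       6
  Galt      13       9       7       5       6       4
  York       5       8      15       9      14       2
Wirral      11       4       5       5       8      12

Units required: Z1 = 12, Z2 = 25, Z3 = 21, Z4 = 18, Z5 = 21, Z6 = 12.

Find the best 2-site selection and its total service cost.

Choose York and Wirral; total service cost 547.

With exactly 2 open, each restaurant uses its cheapest among the chosen.
{York, Wirral}: Z1→York 5·12=60, Z2→Wirral 4·25=100, Z3→Wirral 5·21=105, Z4→Wirral 5·18=90, Z5→Wirral 8·21=168, Z6→York 2·12=24. Service cost 547.
{Upton, Wirral}: service cost 574
{Galt, Wirral}: service cost 601
Among all 10 size-2 choices, {York, Wirral} is lowest.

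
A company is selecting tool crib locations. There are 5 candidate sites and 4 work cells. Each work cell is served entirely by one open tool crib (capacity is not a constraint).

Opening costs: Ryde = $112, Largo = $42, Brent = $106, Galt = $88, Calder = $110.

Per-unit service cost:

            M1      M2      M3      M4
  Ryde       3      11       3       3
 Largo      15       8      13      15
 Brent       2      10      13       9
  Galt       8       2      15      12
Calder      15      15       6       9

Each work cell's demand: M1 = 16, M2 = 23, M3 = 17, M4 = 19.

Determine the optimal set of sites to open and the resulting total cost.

Open Ryde and Galt; minimum total cost 402.

For any fixed open set, each work cell goes to its cheapest open site; total = fixed + service.
{Ryde, Galt}: M1→Ryde 3·16=48, M2→Galt 2·23=46, M3→Ryde 3·17=51, M4→Ryde 3·19=57. Service 202; fixed 200; total 402.
{Ryde, Largo, Galt}: M1→Ryde 3·16=48, M2→Galt 2·23=46, M3→Ryde 3·17=51, M4→Ryde 3·19=57. Service 202; fixed 242; total 444.
{Ryde, Brent, Galt}: service 186 + fixed 306 = 492
{Ryde, Largo, Brent, Galt, Calder}: M1→Brent 2·16=32, M2→Galt 2·23=46, M3→Ryde 3·17=51, M4→Ryde 3·19=57. Service 186; fixed 458; total 644.
No other subset beats 402.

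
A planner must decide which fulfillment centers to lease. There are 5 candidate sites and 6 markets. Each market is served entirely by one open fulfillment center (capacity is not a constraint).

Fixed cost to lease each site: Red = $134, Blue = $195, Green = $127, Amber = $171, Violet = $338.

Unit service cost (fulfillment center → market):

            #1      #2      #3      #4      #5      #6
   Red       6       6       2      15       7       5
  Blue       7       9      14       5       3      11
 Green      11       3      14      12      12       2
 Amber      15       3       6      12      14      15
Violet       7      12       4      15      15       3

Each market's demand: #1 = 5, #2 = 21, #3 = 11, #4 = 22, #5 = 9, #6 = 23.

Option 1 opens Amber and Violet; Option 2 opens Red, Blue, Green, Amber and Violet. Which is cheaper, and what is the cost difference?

Option 1: {Amber, Violet}: #1→Violet 7·5=35, #2→Amber 3·21=63, #3→Violet 4·11=44, #4→Amber 12·22=264, #5→Amber 14·9=126, #6→Violet 3·23=69. Service 601; fixed 509; total 1110.
Option 2: {Red, Blue, Green, Amber, Violet}: #1→Red 6·5=30, #2→Green 3·21=63, #3→Red 2·11=22, #4→Blue 5·22=110, #5→Blue 3·9=27, #6→Green 2·23=46. Service 298; fixed 965; total 1263.
Difference: |1110 − 1263| = 153.

Option 1 is cheaper by 153.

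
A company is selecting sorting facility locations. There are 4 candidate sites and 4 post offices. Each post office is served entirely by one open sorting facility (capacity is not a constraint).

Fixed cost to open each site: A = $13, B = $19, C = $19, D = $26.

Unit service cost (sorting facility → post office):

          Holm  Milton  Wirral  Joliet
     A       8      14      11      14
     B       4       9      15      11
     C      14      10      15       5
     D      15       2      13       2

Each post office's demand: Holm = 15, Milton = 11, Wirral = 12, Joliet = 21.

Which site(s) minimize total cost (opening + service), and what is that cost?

Open A, B and D; minimum total cost 314.

For any fixed open set, each post office goes to its cheapest open site; total = fixed + service.
{A, B, D}: Holm→B 4·15=60, Milton→D 2·11=22, Wirral→A 11·12=132, Joliet→D 2·21=42. Service 256; fixed 58; total 314.
{B, D}: service 280 + fixed 45 = 325
{A, B, C, D}: service 256 + fixed 77 = 333
{A}: service 700 + fixed 13 = 713
No other subset beats 314.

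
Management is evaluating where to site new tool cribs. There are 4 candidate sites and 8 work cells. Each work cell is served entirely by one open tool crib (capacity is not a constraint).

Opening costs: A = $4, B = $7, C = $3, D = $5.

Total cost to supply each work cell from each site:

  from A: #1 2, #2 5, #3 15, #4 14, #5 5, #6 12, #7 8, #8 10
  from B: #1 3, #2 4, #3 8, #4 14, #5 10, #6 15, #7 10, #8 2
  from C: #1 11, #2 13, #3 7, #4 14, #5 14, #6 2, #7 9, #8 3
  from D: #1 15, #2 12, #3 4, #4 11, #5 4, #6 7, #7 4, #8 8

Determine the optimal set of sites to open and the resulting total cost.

For any fixed open set, each work cell goes to its cheapest open site; total = fixed + service.
{A, C, D}: #1→A 2, #2→A 5, #3→D 4, #4→D 11, #5→D 4, #6→C 2, #7→D 4, #8→C 3. Service 35; fixed 12; total 47.
{B, C, D}: service 34 + fixed 15 = 49
{B, D}: #1→B 3, #2→B 4, #3→D 4, #4→D 11, #5→D 4, #6→D 7, #7→D 4, #8→B 2. Service 39; fixed 12; total 51.
{A, B, C, D}: #1→A 2, #2→B 4, #3→D 4, #4→D 11, #5→D 4, #6→C 2, #7→D 4, #8→B 2. Service 33; fixed 19; total 52.
No other subset beats 47.

Open A, C and D; minimum total cost 47.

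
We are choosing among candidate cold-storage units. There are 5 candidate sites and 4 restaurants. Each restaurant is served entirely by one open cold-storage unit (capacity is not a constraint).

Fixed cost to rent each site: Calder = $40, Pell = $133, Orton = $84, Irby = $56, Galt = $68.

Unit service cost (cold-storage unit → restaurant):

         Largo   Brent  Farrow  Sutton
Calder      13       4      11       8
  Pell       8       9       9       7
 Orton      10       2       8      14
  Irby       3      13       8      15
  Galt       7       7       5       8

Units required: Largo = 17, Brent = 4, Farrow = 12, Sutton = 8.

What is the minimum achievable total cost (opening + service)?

Minimum total cost: 323

For any fixed open set, each restaurant goes to its cheapest open site; total = fixed + service.
{Calder, Irby}: Largo→Irby 3·17=51, Brent→Calder 4·4=16, Farrow→Irby 8·12=96, Sutton→Calder 8·8=64. Service 227; fixed 96; total 323.
{Irby, Galt}: Largo→Irby 3·17=51, Brent→Galt 7·4=28, Farrow→Galt 5·12=60, Sutton→Galt 8·8=64. Service 203; fixed 124; total 327.
{Galt}: Largo→Galt 7·17=119, Brent→Galt 7·4=28, Farrow→Galt 5·12=60, Sutton→Galt 8·8=64. Service 271; fixed 68; total 339.
{Calder, Pell, Orton, Irby, Galt}: service 175 + fixed 381 = 556
No other subset beats 323.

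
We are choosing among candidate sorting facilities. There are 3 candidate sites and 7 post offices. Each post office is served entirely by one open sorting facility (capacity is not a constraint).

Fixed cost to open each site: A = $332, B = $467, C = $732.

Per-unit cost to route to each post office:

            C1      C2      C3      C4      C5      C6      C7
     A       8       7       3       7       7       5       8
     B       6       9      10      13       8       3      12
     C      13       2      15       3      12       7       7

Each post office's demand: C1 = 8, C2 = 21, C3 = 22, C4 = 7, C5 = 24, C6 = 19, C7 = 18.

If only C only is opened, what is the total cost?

Total cost: 1776

Each post office is assigned to its cheapest site among the open ones.
{C}: C1→C 13·8=104, C2→C 2·21=42, C3→C 15·22=330, C4→C 3·7=21, C5→C 12·24=288, C6→C 7·19=133, C7→C 7·18=126. Service 1044; fixed 732; total 1776.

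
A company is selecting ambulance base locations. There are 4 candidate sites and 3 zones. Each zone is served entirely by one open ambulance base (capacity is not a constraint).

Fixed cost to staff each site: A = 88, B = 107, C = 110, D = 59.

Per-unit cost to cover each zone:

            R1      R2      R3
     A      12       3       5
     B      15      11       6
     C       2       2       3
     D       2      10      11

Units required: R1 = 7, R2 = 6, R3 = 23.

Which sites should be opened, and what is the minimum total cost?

For any fixed open set, each zone goes to its cheapest open site; total = fixed + service.
{C}: R1→C 2·7=14, R2→C 2·6=12, R3→C 3·23=69. Service 95; fixed 110; total 205.
{C, D}: R1→C 2·7=14, R2→C 2·6=12, R3→C 3·23=69. Service 95; fixed 169; total 264.
{A, C}: service 95 + fixed 198 = 293
{A, B, C, D}: service 95 + fixed 364 = 459
No other subset beats 205.

Open C only; minimum total cost 205.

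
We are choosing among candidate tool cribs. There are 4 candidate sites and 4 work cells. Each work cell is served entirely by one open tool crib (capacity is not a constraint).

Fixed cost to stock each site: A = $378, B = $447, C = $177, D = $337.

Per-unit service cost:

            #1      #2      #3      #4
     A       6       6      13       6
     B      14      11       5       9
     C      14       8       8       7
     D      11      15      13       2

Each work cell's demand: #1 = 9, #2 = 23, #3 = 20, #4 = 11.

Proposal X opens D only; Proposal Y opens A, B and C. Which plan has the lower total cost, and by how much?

Proposal X is cheaper by 297.

Proposal X: {D}: #1→D 11·9=99, #2→D 15·23=345, #3→D 13·20=260, #4→D 2·11=22. Service 726; fixed 337; total 1063.
Proposal Y: {A, B, C}: #1→A 6·9=54, #2→A 6·23=138, #3→B 5·20=100, #4→A 6·11=66. Service 358; fixed 1002; total 1360.
Difference: |1063 − 1360| = 297.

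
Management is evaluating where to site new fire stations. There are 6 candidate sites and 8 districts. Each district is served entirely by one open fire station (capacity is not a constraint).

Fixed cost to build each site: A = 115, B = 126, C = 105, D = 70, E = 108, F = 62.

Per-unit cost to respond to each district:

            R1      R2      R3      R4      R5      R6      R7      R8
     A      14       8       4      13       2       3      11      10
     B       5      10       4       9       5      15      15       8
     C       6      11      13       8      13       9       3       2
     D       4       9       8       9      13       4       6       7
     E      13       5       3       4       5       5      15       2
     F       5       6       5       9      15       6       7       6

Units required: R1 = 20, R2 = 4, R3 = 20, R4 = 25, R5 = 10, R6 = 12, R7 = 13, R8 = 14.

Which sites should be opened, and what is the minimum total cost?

Open D and E; minimum total cost 642.

For any fixed open set, each district goes to its cheapest open site; total = fixed + service.
{D, E}: R1→D 4·20=80, R2→E 5·4=20, R3→E 3·20=60, R4→E 4·25=100, R5→E 5·10=50, R6→D 4·12=48, R7→D 6·13=78, R8→E 2·14=28. Service 464; fixed 178; total 642.
{E, F}: R1→F 5·20=100, R2→E 5·4=20, R3→E 3·20=60, R4→E 4·25=100, R5→E 5·10=50, R6→E 5·12=60, R7→F 7·13=91, R8→E 2·14=28. Service 509; fixed 170; total 679.
{C, E}: service 477 + fixed 213 = 690
{A, B, C, D, E, F}: R1→D 4·20=80, R2→E 5·4=20, R3→E 3·20=60, R4→E 4·25=100, R5→A 2·10=20, R6→A 3·12=36, R7→C 3·13=39, R8→C 2·14=28. Service 383; fixed 586; total 969.
No other subset beats 642.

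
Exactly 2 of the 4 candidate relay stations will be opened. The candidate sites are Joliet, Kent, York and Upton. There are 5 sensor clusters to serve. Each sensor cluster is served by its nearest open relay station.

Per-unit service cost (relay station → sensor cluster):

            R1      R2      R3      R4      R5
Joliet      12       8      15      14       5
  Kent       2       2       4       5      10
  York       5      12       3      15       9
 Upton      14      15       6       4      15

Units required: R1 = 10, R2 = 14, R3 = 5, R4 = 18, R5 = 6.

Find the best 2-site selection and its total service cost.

With exactly 2 open, each sensor cluster uses its cheapest among the chosen.
{Joliet, Kent}: R1→Kent 2·10=20, R2→Kent 2·14=28, R3→Kent 4·5=20, R4→Kent 5·18=90, R5→Joliet 5·6=30. Service cost 188.
{Kent, Upton}: service cost 200
{Kent, York}: service cost 207
Among all 6 size-2 choices, {Joliet, Kent} is lowest.

Choose Joliet and Kent; total service cost 188.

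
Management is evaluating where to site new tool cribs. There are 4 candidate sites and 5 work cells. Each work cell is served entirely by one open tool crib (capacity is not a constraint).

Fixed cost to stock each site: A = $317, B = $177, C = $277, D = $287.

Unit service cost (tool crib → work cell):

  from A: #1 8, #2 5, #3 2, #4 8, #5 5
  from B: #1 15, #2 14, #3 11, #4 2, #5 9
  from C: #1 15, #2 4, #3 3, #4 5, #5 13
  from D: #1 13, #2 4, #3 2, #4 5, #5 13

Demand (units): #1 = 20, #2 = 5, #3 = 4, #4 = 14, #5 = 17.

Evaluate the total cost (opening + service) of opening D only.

Total cost: 866

Each work cell is assigned to its cheapest site among the open ones.
{D}: #1→D 13·20=260, #2→D 4·5=20, #3→D 2·4=8, #4→D 5·14=70, #5→D 13·17=221. Service 579; fixed 287; total 866.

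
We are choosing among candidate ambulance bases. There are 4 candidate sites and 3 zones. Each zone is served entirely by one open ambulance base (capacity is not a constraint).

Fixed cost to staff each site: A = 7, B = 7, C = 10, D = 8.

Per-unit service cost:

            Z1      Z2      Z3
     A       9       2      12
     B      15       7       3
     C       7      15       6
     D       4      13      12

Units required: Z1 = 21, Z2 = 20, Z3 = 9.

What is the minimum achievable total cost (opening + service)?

For any fixed open set, each zone goes to its cheapest open site; total = fixed + service.
{A, B, D}: Z1→D 4·21=84, Z2→A 2·20=40, Z3→B 3·9=27. Service 151; fixed 22; total 173.
{A, B, C, D}: service 151 + fixed 32 = 183
{A, C, D}: service 178 + fixed 25 = 203
{A}: service 337 + fixed 7 = 344
(All 15 nonempty subsets were checked; A, B and D is lowest.)

Minimum total cost: 173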